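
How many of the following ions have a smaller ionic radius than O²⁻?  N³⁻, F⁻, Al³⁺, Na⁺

Each ion has 10 electrons. The ranking follows nuclear charge in reverse — greater Z gives a smaller radius. Al³⁺ (Z=13), Na⁺ (Z=11), F⁻ (Z=9), O²⁻ (Z=8), N³⁻ (Z=7).
Ordering all of them (including O²⁻) by radius gives Al³⁺ < Na⁺ < F⁻ < O²⁻ < N³⁻. That's 3.

3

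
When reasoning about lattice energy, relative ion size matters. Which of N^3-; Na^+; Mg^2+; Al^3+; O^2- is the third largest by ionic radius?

Na^+

Each ion has 10 electrons. The ranking follows nuclear charge in reverse — greater Z gives a smaller radius. Al^3+ (Z=13), Mg^2+ (Z=12), Na^+ (Z=11), O^2- (Z=8), N^3- (Z=7).
Full ascending order: Al^3+ < Mg^2+ < Na^+ < O^2- < N^3-. Counting from the largest, position 3 is Na^+.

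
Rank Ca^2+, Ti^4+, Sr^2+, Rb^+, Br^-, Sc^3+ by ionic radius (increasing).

Work out protons and electrons: Ti^4+ has 18 e⁻ (Z=22), Sc^3+ has 18 e⁻ (Z=21), Ca^2+ has 18 e⁻ (Z=20), Sr^2+ has 36 e⁻ (Z=38), Rb^+ has 36 e⁻ (Z=37), Br^- has 36 e⁻ (Z=35). Ti^4+ < Sc^3+ (both 18 e⁻, Z=22>21); Sc^3+ < Ca^2+ (both 18 e⁻, Z=21>20); Ca^2+ < Sr^2+ (same group, period 4 vs 5); Sr^2+ < Rb^+ (isoelectronic, higher Z=38 is smaller); Rb^+ < Br^- (both 36 e⁻, Z=37>35).

Ti^4+ < Sc^3+ < Ca^2+ < Sr^2+ < Rb^+ < Br^-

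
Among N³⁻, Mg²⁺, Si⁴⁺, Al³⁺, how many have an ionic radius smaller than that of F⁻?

Each ion has 10 electrons. The ranking follows nuclear charge in reverse — greater Z gives a smaller radius. Si⁴⁺ (Z=14), Al³⁺ (Z=13), Mg²⁺ (Z=12), F⁻ (Z=9), N³⁻ (Z=7).
Ordering all of them (including F⁻) by radius gives Si⁴⁺ < Al³⁺ < Mg²⁺ < F⁻ < N³⁻. Count: 3.

3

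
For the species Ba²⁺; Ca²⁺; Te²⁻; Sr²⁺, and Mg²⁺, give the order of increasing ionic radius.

Tabulating Z and e⁻: Mg²⁺ has 10 e⁻ (Z=12), Ca²⁺ has 18 e⁻ (Z=20), Sr²⁺ has 36 e⁻ (Z=38), Ba²⁺ has 54 e⁻ (Z=56), Te²⁻ has 54 e⁻ (Z=52). Mg²⁺ < Ca²⁺ (same group, period 3 vs 4); Ca²⁺ < Sr²⁺ (same group, 1 shell fewer); Sr²⁺ < Ba²⁺ (same group, period 5 vs 6); Ba²⁺ < Te²⁻ (both 54 e⁻, Z=56>52).

Mg²⁺ < Ca²⁺ < Sr²⁺ < Ba²⁺ < Te²⁻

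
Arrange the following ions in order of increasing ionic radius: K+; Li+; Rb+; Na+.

These ions sit in one column with identical charge. Each step down the periodic table adds a principal shell, increasing the radius.

Li+ < Na+ < K+ < Rb+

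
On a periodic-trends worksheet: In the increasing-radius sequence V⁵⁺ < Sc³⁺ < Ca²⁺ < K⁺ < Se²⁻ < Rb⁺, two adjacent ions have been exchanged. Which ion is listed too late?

Compare adjacent ions: they are isoelectronic (36 e⁻) and Rb has more protons than Se (37 vs 34), making Rb⁺ smaller — yet in this increasing list Se²⁻ sits before Rb⁺. Nothing else is reversed, so Rb⁺ should move one place to the left.

Rb⁺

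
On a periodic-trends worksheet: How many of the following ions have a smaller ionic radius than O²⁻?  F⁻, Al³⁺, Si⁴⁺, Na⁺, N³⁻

These species are isoelectronic with 10 electrons. The only difference is the number of protons: Si⁴⁺ (Z=14), Al³⁺ (Z=13), Na⁺ (Z=11), F⁻ (Z=9), O²⁻ (Z=8), N³⁻ (Z=7). The strongest nuclear pull (Si⁴⁺) gives the smallest ion.
Ordering all of them (including O²⁻) by radius gives Si⁴⁺ < Al³⁺ < Na⁺ < F⁻ < O²⁻ < N³⁻. That's 4.

4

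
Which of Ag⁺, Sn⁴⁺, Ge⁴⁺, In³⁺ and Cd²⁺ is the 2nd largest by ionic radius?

Tabulating Z and e⁻: Ge⁴⁺ (Z=32, 28 e⁻), Sn⁴⁺ (Z=50, 46 e⁻), In³⁺ (Z=49, 46 e⁻), Cd²⁺ (Z=48, 46 e⁻), Ag⁺ (Z=47, 46 e⁻). Ge⁴⁺ < Sn⁴⁺ (same group, period 4 vs 5); Sn⁴⁺ < In³⁺ (isoelectronic, higher Z=50 is smaller); In³⁺ < Cd²⁺ (isoelectronic, higher Z=49 is smaller); Cd²⁺ < Ag⁺ (isoelectronic, higher Z=48 is smaller).
That gives Ge⁴⁺ < Sn⁴⁺ < In³⁺ < Cd²⁺ < Ag⁺. From the largest end, number 2 is Cd²⁺.

Cd²⁺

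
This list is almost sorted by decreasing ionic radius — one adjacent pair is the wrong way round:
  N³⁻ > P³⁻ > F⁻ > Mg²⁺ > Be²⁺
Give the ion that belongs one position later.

Check each adjacent pair. N³⁻ and P³⁻ are reversed: same group and charge — period 2 sits above period 3, so N³⁻ is smaller. No other neighbouring pair contradicts the periodic trends, so N³⁻ is the ion listed too early.

N³⁻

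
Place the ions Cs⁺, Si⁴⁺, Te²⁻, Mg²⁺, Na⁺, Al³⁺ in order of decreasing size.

Te²⁻ > Cs⁺ > Na⁺ > Mg²⁺ > Al³⁺ > Si⁴⁺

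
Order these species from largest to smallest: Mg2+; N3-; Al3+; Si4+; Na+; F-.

All of these have 10 electrons (isoelectronic). With the same electron cloud, the ion with the most protons pulls it in tightest. Nuclear charges: Si4+ (Z=14), Al3+ (Z=13), Mg2+ (Z=12), Na+ (Z=11), F- (Z=9), N3- (Z=7). Highest Z is smallest.

N3- > F- > Na+ > Mg2+ > Al3+ > Si4+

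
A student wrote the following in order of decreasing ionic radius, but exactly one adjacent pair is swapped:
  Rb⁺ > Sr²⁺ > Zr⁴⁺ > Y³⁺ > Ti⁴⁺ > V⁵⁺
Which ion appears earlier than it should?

The pair Zr⁴⁺, Y³⁺ is the wrong way round — Zr⁴⁺ and Y³⁺ share 36 electrons; the higher nuclear charge on Zr (Z=40) contracts it more, so Zr⁴⁺ < Y³⁺. All other adjacent pairs agree with periodic trends, so Zr⁴⁺ is the misplaced ion.

Zr⁴⁺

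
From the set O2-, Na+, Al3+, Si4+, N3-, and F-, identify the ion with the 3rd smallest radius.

Isoelectronic series (10 e⁻ each). Size is set by nuclear charge: more protons means a smaller ion. Si4+ (Z=14), Al3+ (Z=13), Na+ (Z=11), F- (Z=9), O2- (Z=8), N3- (Z=7).
That gives Si4+ < Al3+ < Na+ < F- < O2- < N3-. From the smallest end, number 3 is Na+.

Na+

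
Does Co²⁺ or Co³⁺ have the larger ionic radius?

Same element, different charge: the more highly charged cation has fewer electrons and a greater effective nuclear charge per electron, making Co³⁺ the smallest.

Co²⁺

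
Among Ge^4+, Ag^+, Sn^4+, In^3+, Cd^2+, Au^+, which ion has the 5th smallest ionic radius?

Ag^+

Electron counts and nuclear charges: Ge^4+: 28 e⁻, Z=32, Sn^4+: 46 e⁻, Z=50, In^3+: 46 e⁻, Z=49, Cd^2+: 46 e⁻, Z=48, Ag^+: 46 e⁻, Z=47, Au^+: 78 e⁻, Z=79. Ge^4+ < Sn^4+ (same group, 1 shell fewer); Sn^4+ < In^3+ (isoelectronic, higher Z=50 is smaller); In^3+ < Cd^2+ (both 46 e⁻, Z=49>48); Cd^2+ < Ag^+ (both 46 e⁻, Z=48>47); Ag^+ < Au^+ (same group, period 5 vs 6).
Ordering: Ge^4+ < Sn^4+ < In^3+ < Cd^2+ < Ag^+ < Au^+. The 5th smallest is Ag^+.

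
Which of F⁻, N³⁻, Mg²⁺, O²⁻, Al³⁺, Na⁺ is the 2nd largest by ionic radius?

These species are isoelectronic with 10 electrons. The only difference is the number of protons: Al³⁺ (Z=13), Mg²⁺ (Z=12), Na⁺ (Z=11), F⁻ (Z=9), O²⁻ (Z=8), N³⁻ (Z=7). The strongest nuclear pull (Al³⁺) gives the smallest ion.
That gives Al³⁺ < Mg²⁺ < Na⁺ < F⁻ < O²⁻ < N³⁻. From the largest end, number 2 is O²⁻.

O²⁻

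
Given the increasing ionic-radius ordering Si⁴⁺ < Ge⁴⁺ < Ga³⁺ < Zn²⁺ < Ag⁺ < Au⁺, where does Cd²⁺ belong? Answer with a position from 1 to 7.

First list Z and electron count for each: Si⁴⁺ (Z=14, 10 e⁻), Ge⁴⁺ (Z=32, 28 e⁻), Ga³⁺ (Z=31, 28 e⁻), Zn²⁺ (Z=30, 28 e⁻), Cd²⁺ (Z=48, 46 e⁻), Ag⁺ (Z=47, 46 e⁻), Au⁺ (Z=79, 78 e⁻). Si⁴⁺ < Ge⁴⁺ (same group, period 3 vs 4); Ge⁴⁺ < Ga³⁺ (both 28 e⁻, Z=32>31); Ga³⁺ < Zn²⁺ (both 28 e⁻, Z=31>30); Zn²⁺ < Cd²⁺ (same group, period 4 vs 5); Cd²⁺ < Ag⁺ (isoelectronic, higher Z=48 is smaller); Ag⁺ < Au⁺ (same group, 1 shell fewer).
Putting Cd²⁺ in gives Si⁴⁺ < Ge⁴⁺ < Ga³⁺ < Zn²⁺ < Cd²⁺ < Ag⁺ < Au⁺; it lands at slot 5.

5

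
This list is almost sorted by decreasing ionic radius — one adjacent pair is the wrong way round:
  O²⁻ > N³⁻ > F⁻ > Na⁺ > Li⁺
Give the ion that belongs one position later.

Compare adjacent ions: both have 10 electrons but Z(O)=8 > Z(N)=7, so O²⁻ should be the smaller of the two — yet in this decreasing list O²⁻ sits before N³⁻. Nothing else is reversed, so O²⁻ should move one place to the right.

O²⁻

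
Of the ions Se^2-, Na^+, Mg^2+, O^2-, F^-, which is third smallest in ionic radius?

F^-

Tabulating Z and e⁻: Mg^2+ has 10 e⁻ (Z=12), Na^+ has 10 e⁻ (Z=11), F^- has 10 e⁻ (Z=9), O^2- has 10 e⁻ (Z=8), Se^2- has 36 e⁻ (Z=34). Mg^2+ < Na^+ (both 10 e⁻, Z=12>11); Na^+ < F^- (isoelectronic, higher Z=11 is smaller); F^- < O^2- (isoelectronic, higher Z=9 is smaller); O^2- < Se^2- (same group, period 2 vs 4).
That gives Mg^2+ < Na^+ < F^- < O^2- < Se^2-. From the smallest end, number 3 is F^-.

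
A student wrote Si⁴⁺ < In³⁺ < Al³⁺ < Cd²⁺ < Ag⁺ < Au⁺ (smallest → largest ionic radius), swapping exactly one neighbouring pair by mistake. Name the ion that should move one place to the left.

Al³⁺

The pair In³⁺, Al³⁺ is the wrong way round — Al³⁺ and In³⁺ are in one column with the same charge; the lighter period-3 ion has 2 fewer shells and is smaller. All other adjacent pairs agree with periodic trends, so Al³⁺ is the misplaced ion.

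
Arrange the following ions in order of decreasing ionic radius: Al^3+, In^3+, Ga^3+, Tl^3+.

Tl^3+ > In^3+ > Ga^3+ > Al^3+

All are in the same group with charge +3. Radius grows down the group as n (the outermost shell) increases.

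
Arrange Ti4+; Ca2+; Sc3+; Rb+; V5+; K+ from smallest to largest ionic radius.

V5+ < Ti4+ < Sc3+ < Ca2+ < K+ < Rb+

V5+ (Z=23, 18 e⁻), Ti4+ (Z=22, 18 e⁻), Sc3+ (Z=21, 18 e⁻), Ca2+ (Z=20, 18 e⁻), K+ (Z=19, 18 e⁻), Rb+ (Z=37, 36 e⁻). V5+ < Ti4+ (isoelectronic, higher Z=23 is smaller); Ti4+ < Sc3+ (both 18 e⁻, Z=22>21); Sc3+ < Ca2+ (both 18 e⁻, Z=21>20); Ca2+ < K+ (isoelectronic, higher Z=20 is smaller); K+ < Rb+ (same group, 1 shell fewer).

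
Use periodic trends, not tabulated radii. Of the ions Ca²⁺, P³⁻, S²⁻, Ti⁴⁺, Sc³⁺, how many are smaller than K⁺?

All of these have 18 electrons (isoelectronic). With the same electron cloud, the ion with the most protons pulls it in tightest. Nuclear charges: Ti⁴⁺ (Z=22), Sc³⁺ (Z=21), Ca²⁺ (Z=20), K⁺ (Z=19), S²⁻ (Z=16), P³⁻ (Z=15). Highest Z is smallest.
Ordering all of them (including K⁺) by radius gives Ti⁴⁺ < Sc³⁺ < Ca²⁺ < K⁺ < S²⁻ < P³⁻. That's 3.

3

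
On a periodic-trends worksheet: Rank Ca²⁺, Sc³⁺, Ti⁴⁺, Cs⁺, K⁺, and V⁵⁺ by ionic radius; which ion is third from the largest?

Ca²⁺

Tabulating Z and e⁻: V⁵⁺ has 18 e⁻ (Z=23), Ti⁴⁺ has 18 e⁻ (Z=22), Sc³⁺ has 18 e⁻ (Z=21), Ca²⁺ has 18 e⁻ (Z=20), K⁺ has 18 e⁻ (Z=19), Cs⁺ has 54 e⁻ (Z=55). V⁵⁺ < Ti⁴⁺ (isoelectronic, higher Z=23 is smaller); Ti⁴⁺ < Sc³⁺ (both 18 e⁻, Z=22>21); Sc³⁺ < Ca²⁺ (both 18 e⁻, Z=21>20); Ca²⁺ < K⁺ (both 18 e⁻, Z=20>19); K⁺ < Cs⁺ (same group, 2 shells fewer).
Ordering: V⁵⁺ < Ti⁴⁺ < Sc³⁺ < Ca²⁺ < K⁺ < Cs⁺. The third largest is Ca²⁺.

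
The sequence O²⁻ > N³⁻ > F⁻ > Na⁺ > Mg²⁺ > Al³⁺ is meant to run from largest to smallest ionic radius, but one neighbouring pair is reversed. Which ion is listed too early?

The pair O²⁻, N³⁻ is the wrong way round — O²⁻ and N³⁻ share 10 electrons; the higher nuclear charge on O (Z=8) contracts it more, so O²⁻ < N³⁻. All other adjacent pairs agree with periodic trends, so O²⁻ is the misplaced ion.

O²⁻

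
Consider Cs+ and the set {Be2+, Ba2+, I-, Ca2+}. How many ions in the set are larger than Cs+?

1

Tabulating Z and e⁻: Be2+ has 2 e⁻ (Z=4), Ca2+ has 18 e⁻ (Z=20), Ba2+ has 54 e⁻ (Z=56), Cs+ has 54 e⁻ (Z=55), I- has 54 e⁻ (Z=53). Be2+ < Ca2+ (same group, period 2 vs 4); Ca2+ < Ba2+ (same group, 2 shells fewer); Ba2+ < Cs+ (both 54 e⁻, Z=56>55); Cs+ < I- (both 54 e⁻, Z=55>53).
Relative to Cs+, the ions that are larger are I-. That's 1.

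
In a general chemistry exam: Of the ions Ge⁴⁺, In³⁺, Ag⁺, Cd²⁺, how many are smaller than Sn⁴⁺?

1

Electron counts and nuclear charges: Ge⁴⁺: 28 e⁻, Z=32, Sn⁴⁺: 46 e⁻, Z=50, In³⁺: 46 e⁻, Z=49, Cd²⁺: 46 e⁻, Z=48, Ag⁺: 46 e⁻, Z=47. Ge⁴⁺ < Sn⁴⁺ (same group, period 4 vs 5); Sn⁴⁺ < In³⁺ (both 46 e⁻, Z=50>49); In³⁺ < Cd²⁺ (both 46 e⁻, Z=49>48); Cd²⁺ < Ag⁺ (both 46 e⁻, Z=48>47).
Ordering all of them (including Sn⁴⁺) by radius gives Ge⁴⁺ < Sn⁴⁺ < In³⁺ < Cd²⁺ < Ag⁺. That's 1.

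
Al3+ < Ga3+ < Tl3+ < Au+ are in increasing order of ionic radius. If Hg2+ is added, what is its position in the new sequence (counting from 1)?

4

Tabulating Z and e⁻: Al3+ (Z=13, 10 e⁻), Ga3+ (Z=31, 28 e⁻), Tl3+ (Z=81, 78 e⁻), Hg2+ (Z=80, 78 e⁻), Au+ (Z=79, 78 e⁻). Al3+ < Ga3+ (same group, period 3 vs 4); Ga3+ < Tl3+ (same group, 2 shells fewer); Tl3+ < Hg2+ (isoelectronic, higher Z=81 is smaller); Hg2+ < Au+ (both 78 e⁻, Z=80>79).
Putting Hg2+ in gives Al3+ < Ga3+ < Tl3+ < Hg2+ < Au+; it lands at slot 4.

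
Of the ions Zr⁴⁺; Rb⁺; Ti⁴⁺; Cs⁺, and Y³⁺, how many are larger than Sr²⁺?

2

Ti⁴⁺ has 18 e⁻ (Z=22), Zr⁴⁺ has 36 e⁻ (Z=40), Y³⁺ has 36 e⁻ (Z=39), Sr²⁺ has 36 e⁻ (Z=38), Rb⁺ has 36 e⁻ (Z=37), Cs⁺ has 54 e⁻ (Z=55). Ti⁴⁺ < Zr⁴⁺ (same group, period 4 vs 5); Zr⁴⁺ < Y³⁺ (isoelectronic, higher Z=40 is smaller); Y³⁺ < Sr²⁺ (both 36 e⁻, Z=39>38); Sr²⁺ < Rb⁺ (isoelectronic, higher Z=38 is smaller); Rb⁺ < Cs⁺ (same group, 1 shell fewer).
Placing each against Sr²⁺: smaller — Ti⁴⁺, Zr⁴⁺, Y³⁺; larger — Rb⁺, Cs⁺. So 2 are larger.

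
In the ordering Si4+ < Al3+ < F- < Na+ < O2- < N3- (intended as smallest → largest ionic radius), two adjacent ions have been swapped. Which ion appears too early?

Scanning neighbour by neighbour, only F-/Na+ violates a trend: both have 10 electrons but Z(Na)=11 > Z(F)=9, so Na+ should be the smaller of the two. That makes F- the one sitting a position early relative to where it belongs.

F-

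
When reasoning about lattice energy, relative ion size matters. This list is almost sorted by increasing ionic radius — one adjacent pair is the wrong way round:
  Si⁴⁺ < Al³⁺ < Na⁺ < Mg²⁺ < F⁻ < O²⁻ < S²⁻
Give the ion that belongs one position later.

Check each adjacent pair. Na⁺ and Mg²⁺ are reversed: they are isoelectronic (10 e⁻) and Mg has more protons than Na (12 vs 11), making Mg²⁺ smaller. No other neighbouring pair contradicts the periodic trends, so Na⁺ is the ion listed too early.

Na⁺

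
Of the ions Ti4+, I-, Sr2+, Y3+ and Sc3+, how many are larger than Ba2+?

1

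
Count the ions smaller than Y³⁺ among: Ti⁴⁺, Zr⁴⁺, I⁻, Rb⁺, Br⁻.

Ti⁴⁺: 18 e⁻, Z=22, Zr⁴⁺: 36 e⁻, Z=40, Y³⁺: 36 e⁻, Z=39, Rb⁺: 36 e⁻, Z=37, Br⁻: 36 e⁻, Z=35, I⁻: 54 e⁻, Z=53. Ti⁴⁺ < Zr⁴⁺ (same group, 1 shell fewer); Zr⁴⁺ < Y³⁺ (isoelectronic, higher Z=40 is smaller); Y³⁺ < Rb⁺ (both 36 e⁻, Z=39>37); Rb⁺ < Br⁻ (isoelectronic, higher Z=37 is smaller); Br⁻ < I⁻ (same group, period 4 vs 5).
Ordering all of them (including Y³⁺) by radius gives Ti⁴⁺ < Zr⁴⁺ < Y³⁺ < Rb⁺ < Br⁻ < I⁻. Count: 2.

2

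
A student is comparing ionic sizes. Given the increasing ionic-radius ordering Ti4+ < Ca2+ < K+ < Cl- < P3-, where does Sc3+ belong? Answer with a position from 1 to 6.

These species are isoelectronic with 18 electrons. The only difference is the number of protons: Ti4+ (Z=22), Sc3+ (Z=21), Ca2+ (Z=20), K+ (Z=19), Cl- (Z=17), P3- (Z=15). The strongest nuclear pull (Ti4+) gives the smallest ion.
The complete sequence is Ti4+ < Sc3+ < Ca2+ < K+ < Cl- < P3-. Sc3+ sits at position 2.

2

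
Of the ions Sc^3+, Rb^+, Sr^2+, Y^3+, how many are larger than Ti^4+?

Work out protons and electrons: Ti^4+: 18 e⁻, Z=22, Sc^3+: 18 e⁻, Z=21, Y^3+: 36 e⁻, Z=39, Sr^2+: 36 e⁻, Z=38, Rb^+: 36 e⁻, Z=37. Ti^4+ < Sc^3+ (both 18 e⁻, Z=22>21); Sc^3+ < Y^3+ (same group, period 4 vs 5); Y^3+ < Sr^2+ (isoelectronic, higher Z=39 is smaller); Sr^2+ < Rb^+ (both 36 e⁻, Z=38>37).
Ordering all of them (including Ti^4+) by radius gives Ti^4+ < Sc^3+ < Y^3+ < Sr^2+ < Rb^+. Count: 4.

4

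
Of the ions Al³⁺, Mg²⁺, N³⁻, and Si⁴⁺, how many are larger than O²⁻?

Isoelectronic series (10 e⁻ each). Size is set by nuclear charge: more protons means a smaller ion. Si⁴⁺ (Z=14), Al³⁺ (Z=13), Mg²⁺ (Z=12), O²⁻ (Z=8), N³⁻ (Z=7).
Ordering all of them (including O²⁻) by radius gives Si⁴⁺ < Al³⁺ < Mg²⁺ < O²⁻ < N³⁻. So 1 is larger.

1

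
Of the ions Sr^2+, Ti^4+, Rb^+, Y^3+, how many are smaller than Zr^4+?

1

Ti^4+ has 18 e⁻ (Z=22), Zr^4+ has 36 e⁻ (Z=40), Y^3+ has 36 e⁻ (Z=39), Sr^2+ has 36 e⁻ (Z=38), Rb^+ has 36 e⁻ (Z=37). Ti^4+ < Zr^4+ (same group, period 4 vs 5); Zr^4+ < Y^3+ (isoelectronic, higher Z=40 is smaller); Y^3+ < Sr^2+ (isoelectronic, higher Z=39 is smaller); Sr^2+ < Rb^+ (isoelectronic, higher Z=38 is smaller).
Placing each against Zr^4+: smaller — Ti^4+; larger — Y^3+, Sr^2+, Rb^+. So 1 is smaller.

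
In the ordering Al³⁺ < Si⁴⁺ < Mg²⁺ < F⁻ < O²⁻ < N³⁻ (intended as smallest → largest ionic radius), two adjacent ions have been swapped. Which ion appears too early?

Compare adjacent ions: Si⁴⁺ and Al³⁺ share 10 electrons; the higher nuclear charge on Si (Z=14) contracts it more, so Si⁴⁺ < Al³⁺ — yet in this increasing list Al³⁺ sits before Si⁴⁺. Nothing else is reversed, so Al³⁺ should move one place to the right.

Al³⁺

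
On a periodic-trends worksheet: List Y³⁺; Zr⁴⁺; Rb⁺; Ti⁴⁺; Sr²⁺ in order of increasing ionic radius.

Ti⁴⁺ < Zr⁴⁺ < Y³⁺ < Sr²⁺ < Rb⁺

Electron counts and nuclear charges: Ti⁴⁺ has 18 e⁻ (Z=22), Zr⁴⁺ has 36 e⁻ (Z=40), Y³⁺ has 36 e⁻ (Z=39), Sr²⁺ has 36 e⁻ (Z=38), Rb⁺ has 36 e⁻ (Z=37). Ti⁴⁺ < Zr⁴⁺ (same group, 1 shell fewer); Zr⁴⁺ < Y³⁺ (both 36 e⁻, Z=40>39); Y³⁺ < Sr²⁺ (isoelectronic, higher Z=39 is smaller); Sr²⁺ < Rb⁺ (both 36 e⁻, Z=38>37).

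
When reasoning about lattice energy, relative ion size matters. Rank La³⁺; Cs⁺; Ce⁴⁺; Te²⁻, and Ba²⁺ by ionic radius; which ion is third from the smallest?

Ba²⁺

These species are isoelectronic with 54 electrons. The only difference is the number of protons: Ce⁴⁺ (Z=58), La³⁺ (Z=57), Ba²⁺ (Z=56), Cs⁺ (Z=55), Te²⁻ (Z=52). The strongest nuclear pull (Ce⁴⁺) gives the smallest ion.
That gives Ce⁴⁺ < La³⁺ < Ba²⁺ < Cs⁺ < Te²⁻. From the smallest end, number 3 is Ba²⁺.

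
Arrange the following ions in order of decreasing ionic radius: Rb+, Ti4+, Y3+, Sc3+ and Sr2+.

First list Z and electron count for each: Ti4+: 18 e⁻, Z=22, Sc3+: 18 e⁻, Z=21, Y3+: 36 e⁻, Z=39, Sr2+: 36 e⁻, Z=38, Rb+: 36 e⁻, Z=37. Ti4+ < Sc3+ (both 18 e⁻, Z=22>21); Sc3+ < Y3+ (same group, period 4 vs 5); Y3+ < Sr2+ (isoelectronic, higher Z=39 is smaller); Sr2+ < Rb+ (isoelectronic, higher Z=38 is smaller).

Rb+ > Sr2+ > Y3+ > Sc3+ > Ti4+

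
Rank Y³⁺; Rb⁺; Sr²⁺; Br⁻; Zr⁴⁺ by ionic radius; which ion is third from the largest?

Sr²⁺

Isoelectronic series (36 e⁻ each). Size is set by nuclear charge: more protons means a smaller ion. Zr⁴⁺ (Z=40), Y³⁺ (Z=39), Sr²⁺ (Z=38), Rb⁺ (Z=37), Br⁻ (Z=35).
Ordering: Zr⁴⁺ < Y³⁺ < Sr²⁺ < Rb⁺ < Br⁻. The third largest is Sr²⁺.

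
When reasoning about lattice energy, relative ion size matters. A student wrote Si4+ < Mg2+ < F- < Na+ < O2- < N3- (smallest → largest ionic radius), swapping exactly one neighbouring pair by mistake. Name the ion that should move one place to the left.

Na+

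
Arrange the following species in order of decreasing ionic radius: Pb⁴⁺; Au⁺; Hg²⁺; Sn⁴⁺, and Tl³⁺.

Work out protons and electrons: Sn⁴⁺ (Z=50, 46 e⁻), Pb⁴⁺ (Z=82, 78 e⁻), Tl³⁺ (Z=81, 78 e⁻), Hg²⁺ (Z=80, 78 e⁻), Au⁺ (Z=79, 78 e⁻). Sn⁴⁺ < Pb⁴⁺ (same group, 1 shell fewer); Pb⁴⁺ < Tl³⁺ (both 78 e⁻, Z=82>81); Tl³⁺ < Hg²⁺ (both 78 e⁻, Z=81>80); Hg²⁺ < Au⁺ (both 78 e⁻, Z=80>79).

Au⁺ > Hg²⁺ > Tl³⁺ > Pb⁴⁺ > Sn⁴⁺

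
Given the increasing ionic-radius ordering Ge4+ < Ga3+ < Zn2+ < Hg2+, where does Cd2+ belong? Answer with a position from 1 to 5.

Ge4+ has 28 e⁻ (Z=32), Ga3+ has 28 e⁻ (Z=31), Zn2+ has 28 e⁻ (Z=30), Cd2+ has 46 e⁻ (Z=48), Hg2+ has 78 e⁻ (Z=80). Ge4+ < Ga3+ (isoelectronic, higher Z=32 is smaller); Ga3+ < Zn2+ (both 28 e⁻, Z=31>30); Zn2+ < Cd2+ (same group, period 4 vs 5); Cd2+ < Hg2+ (same group, 1 shell fewer).
With Cd2+ included the full order is Ge4+ < Ga3+ < Zn2+ < Cd2+ < Hg2+, so it takes position 4.

4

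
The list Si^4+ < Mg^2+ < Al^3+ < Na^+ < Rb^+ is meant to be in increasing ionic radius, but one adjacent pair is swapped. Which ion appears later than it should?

Check each adjacent pair. Mg^2+ and Al^3+ are reversed: Al^3+ and Mg^2+ share 10 electrons; the higher nuclear charge on Al (Z=13) contracts it more, so Al^3+ < Mg^2+. No other neighbouring pair contradicts the periodic trends, so Al^3+ is the ion listed too late.

Al^3+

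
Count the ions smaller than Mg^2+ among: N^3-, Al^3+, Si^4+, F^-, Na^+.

These species are isoelectronic with 10 electrons. The only difference is the number of protons: Si^4+ (Z=14), Al^3+ (Z=13), Mg^2+ (Z=12), Na^+ (Z=11), F^- (Z=9), N^3- (Z=7). The strongest nuclear pull (Si^4+) gives the smallest ion.
Ordering all of them (including Mg^2+) by radius gives Si^4+ < Al^3+ < Mg^2+ < Na^+ < F^- < N^3-. Count: 2.

2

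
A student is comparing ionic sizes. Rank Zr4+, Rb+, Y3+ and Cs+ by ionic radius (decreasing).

Cs+ > Rb+ > Y3+ > Zr4+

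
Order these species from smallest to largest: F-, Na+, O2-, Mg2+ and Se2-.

Mg2+ < Na+ < F- < O2- < Se2-

Mg2+: 10 e⁻, Z=12, Na+: 10 e⁻, Z=11, F-: 10 e⁻, Z=9, O2-: 10 e⁻, Z=8, Se2-: 36 e⁻, Z=34. Mg2+ < Na+ (isoelectronic, higher Z=12 is smaller); Na+ < F- (both 10 e⁻, Z=11>9); F- < O2- (isoelectronic, higher Z=9 is smaller); O2- < Se2- (same group, 2 shells fewer).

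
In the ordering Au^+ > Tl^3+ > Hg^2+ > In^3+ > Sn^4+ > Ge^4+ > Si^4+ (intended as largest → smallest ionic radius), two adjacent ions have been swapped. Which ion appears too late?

Hg^2+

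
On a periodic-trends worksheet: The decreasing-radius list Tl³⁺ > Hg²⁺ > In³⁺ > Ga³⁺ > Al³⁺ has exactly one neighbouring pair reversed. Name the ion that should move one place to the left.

Hg²⁺

Scanning neighbour by neighbour, only Tl³⁺/Hg²⁺ violates a trend: Tl³⁺ and Hg²⁺ share 78 electrons; the higher nuclear charge on Tl (Z=81) contracts it more, so Tl³⁺ < Hg²⁺. That makes Hg²⁺ the one sitting a position late relative to where it belongs.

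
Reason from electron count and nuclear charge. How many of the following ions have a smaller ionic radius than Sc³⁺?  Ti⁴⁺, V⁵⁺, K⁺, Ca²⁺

2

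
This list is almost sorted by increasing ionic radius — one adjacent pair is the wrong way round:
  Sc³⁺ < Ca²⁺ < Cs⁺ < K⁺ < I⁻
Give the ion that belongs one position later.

Check each adjacent pair. Cs⁺ and K⁺ are reversed: K⁺ and Cs⁺ are in one column with the same charge; the lighter period-4 ion has 2 fewer shells and is smaller. No other neighbouring pair contradicts the periodic trends, so Cs⁺ is the ion listed too early.

Cs⁺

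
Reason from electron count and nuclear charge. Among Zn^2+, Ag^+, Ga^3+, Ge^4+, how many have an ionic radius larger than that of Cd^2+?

1

Electron counts and nuclear charges: Ge^4+ (Z=32, 28 e⁻), Ga^3+ (Z=31, 28 e⁻), Zn^2+ (Z=30, 28 e⁻), Cd^2+ (Z=48, 46 e⁻), Ag^+ (Z=47, 46 e⁻). Ge^4+ < Ga^3+ (both 28 e⁻, Z=32>31); Ga^3+ < Zn^2+ (isoelectronic, higher Z=31 is smaller); Zn^2+ < Cd^2+ (same group, period 4 vs 5); Cd^2+ < Ag^+ (isoelectronic, higher Z=48 is smaller).
Placing each against Cd^2+: smaller — Ge^4+, Ga^3+, Zn^2+; larger — Ag^+. That's 1.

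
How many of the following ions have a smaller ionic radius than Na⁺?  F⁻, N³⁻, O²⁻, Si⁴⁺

These species are isoelectronic with 10 electrons. The only difference is the number of protons: Si⁴⁺ (Z=14), Na⁺ (Z=11), F⁻ (Z=9), O²⁻ (Z=8), N³⁻ (Z=7). The strongest nuclear pull (Si⁴⁺) gives the smallest ion.
Ordering all of them (including Na⁺) by radius gives Si⁴⁺ < Na⁺ < F⁻ < O²⁻ < N³⁻. So 1 is smaller.

1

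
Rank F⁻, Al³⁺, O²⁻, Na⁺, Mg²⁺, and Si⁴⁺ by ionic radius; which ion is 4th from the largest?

Each ion has 10 electrons. The ranking follows nuclear charge in reverse — greater Z gives a smaller radius. Si⁴⁺ (Z=14), Al³⁺ (Z=13), Mg²⁺ (Z=12), Na⁺ (Z=11), F⁻ (Z=9), O²⁻ (Z=8).
Ordering: Si⁴⁺ < Al³⁺ < Mg²⁺ < Na⁺ < F⁻ < O²⁻. The 4th largest is Mg²⁺.

Mg²⁺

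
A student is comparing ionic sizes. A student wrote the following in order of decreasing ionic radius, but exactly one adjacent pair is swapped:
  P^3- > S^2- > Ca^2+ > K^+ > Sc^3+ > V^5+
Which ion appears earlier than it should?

Ca^2+

Compare adjacent ions: they are isoelectronic (18 e⁻) and Ca has more protons than K (20 vs 19), making Ca^2+ smaller — yet in this decreasing list Ca^2+ sits before K^+. Nothing else is reversed, so Ca^2+ should move one place to the right.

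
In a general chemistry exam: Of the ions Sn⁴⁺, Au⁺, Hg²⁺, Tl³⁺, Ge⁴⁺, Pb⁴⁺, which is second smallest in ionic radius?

Sn⁴⁺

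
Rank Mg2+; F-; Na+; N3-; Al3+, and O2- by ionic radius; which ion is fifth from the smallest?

O2-

All of these have 10 electrons (isoelectronic). With the same electron cloud, the ion with the most protons pulls it in tightest. Nuclear charges: Al3+ (Z=13), Mg2+ (Z=12), Na+ (Z=11), F- (Z=9), O2- (Z=8), N3- (Z=7). Highest Z is smallest.
So the order is Al3+ < Mg2+ < Na+ < F- < O2- < N3-; the 5th-smallest ion is O2-.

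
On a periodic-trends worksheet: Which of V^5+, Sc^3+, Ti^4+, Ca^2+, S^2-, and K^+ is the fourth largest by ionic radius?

All of these have 18 electrons (isoelectronic). With the same electron cloud, the ion with the most protons pulls it in tightest. Nuclear charges: V^5+ (Z=23), Ti^4+ (Z=22), Sc^3+ (Z=21), Ca^2+ (Z=20), K^+ (Z=19), S^2- (Z=16). Highest Z is smallest.
Full ascending order: V^5+ < Ti^4+ < Sc^3+ < Ca^2+ < K^+ < S^2-. Counting from the largest, position 4 is Sc^3+.

Sc^3+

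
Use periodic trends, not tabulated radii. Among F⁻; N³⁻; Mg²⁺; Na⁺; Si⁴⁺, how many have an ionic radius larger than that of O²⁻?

1

Isoelectronic series (10 e⁻ each). Size is set by nuclear charge: more protons means a smaller ion. Si⁴⁺ (Z=14), Mg²⁺ (Z=12), Na⁺ (Z=11), F⁻ (Z=9), O²⁻ (Z=8), N³⁻ (Z=7).
Ordering all of them (including O²⁻) by radius gives Si⁴⁺ < Mg²⁺ < Na⁺ < F⁻ < O²⁻ < N³⁻. Count: 1.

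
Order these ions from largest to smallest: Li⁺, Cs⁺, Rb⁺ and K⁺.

Cs⁺ > Rb⁺ > K⁺ > Li⁺

These ions sit in one column with identical charge. Each step down the periodic table adds a principal shell, increasing the radius.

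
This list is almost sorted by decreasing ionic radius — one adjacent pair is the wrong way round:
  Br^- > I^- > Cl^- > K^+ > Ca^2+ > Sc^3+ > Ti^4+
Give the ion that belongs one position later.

Scanning neighbour by neighbour, only Br^-/I^- violates a trend: Br^- and I^- are in one column with the same charge; the lighter period-4 ion has one fewer shell and is smaller. That makes Br^- the one sitting a position early relative to where it belongs.

Br^-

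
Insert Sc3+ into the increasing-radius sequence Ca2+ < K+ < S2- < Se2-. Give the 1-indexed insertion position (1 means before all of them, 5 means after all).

Work out protons and electrons: Sc3+ (Z=21, 18 e⁻), Ca2+ (Z=20, 18 e⁻), K+ (Z=19, 18 e⁻), S2- (Z=16, 18 e⁻), Se2- (Z=34, 36 e⁻). Sc3+ < Ca2+ (isoelectronic, higher Z=21 is smaller); Ca2+ < K+ (isoelectronic, higher Z=20 is smaller); K+ < S2- (isoelectronic, higher Z=19 is smaller); S2- < Se2- (same group, period 3 vs 4).
The complete sequence is Sc3+ < Ca2+ < K+ < S2- < Se2-. Sc3+ sits at position 1.

1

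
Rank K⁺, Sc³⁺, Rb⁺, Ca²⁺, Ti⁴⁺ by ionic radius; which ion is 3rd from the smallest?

Ca²⁺

First list Z and electron count for each: Ti⁴⁺ has 18 e⁻ (Z=22), Sc³⁺ has 18 e⁻ (Z=21), Ca²⁺ has 18 e⁻ (Z=20), K⁺ has 18 e⁻ (Z=19), Rb⁺ has 36 e⁻ (Z=37). Ti⁴⁺ < Sc³⁺ (isoelectronic, higher Z=22 is smaller); Sc³⁺ < Ca²⁺ (isoelectronic, higher Z=21 is smaller); Ca²⁺ < K⁺ (both 18 e⁻, Z=20>19); K⁺ < Rb⁺ (same group, 1 shell fewer).
That gives Ti⁴⁺ < Sc³⁺ < Ca²⁺ < K⁺ < Rb⁺. From the smallest end, number 3 is Ca²⁺.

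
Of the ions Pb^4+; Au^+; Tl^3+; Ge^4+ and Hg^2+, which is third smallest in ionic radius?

First list Z and electron count for each: Ge^4+ (Z=32, 28 e⁻), Pb^4+ (Z=82, 78 e⁻), Tl^3+ (Z=81, 78 e⁻), Hg^2+ (Z=80, 78 e⁻), Au^+ (Z=79, 78 e⁻). Ge^4+ < Pb^4+ (same group, period 4 vs 6); Pb^4+ < Tl^3+ (isoelectronic, higher Z=82 is smaller); Tl^3+ < Hg^2+ (both 78 e⁻, Z=81>80); Hg^2+ < Au^+ (isoelectronic, higher Z=80 is smaller).
So the order is Ge^4+ < Pb^4+ < Tl^3+ < Hg^2+ < Au^+; the 3rd-smallest ion is Tl^3+.

Tl^3+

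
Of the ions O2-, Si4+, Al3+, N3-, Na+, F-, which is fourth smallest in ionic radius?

Each ion has 10 electrons. The ranking follows nuclear charge in reverse — greater Z gives a smaller radius. Si4+ (Z=14), Al3+ (Z=13), Na+ (Z=11), F- (Z=9), O2- (Z=8), N3- (Z=7).
That gives Si4+ < Al3+ < Na+ < F- < O2- < N3-. From the smallest end, number 4 is F-.

F-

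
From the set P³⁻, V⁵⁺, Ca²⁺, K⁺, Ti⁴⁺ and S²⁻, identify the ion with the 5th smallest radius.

All of these have 18 electrons (isoelectronic). With the same electron cloud, the ion with the most protons pulls it in tightest. Nuclear charges: V⁵⁺ (Z=23), Ti⁴⁺ (Z=22), Ca²⁺ (Z=20), K⁺ (Z=19), S²⁻ (Z=16), P³⁻ (Z=15). Highest Z is smallest.
Ordering: V⁵⁺ < Ti⁴⁺ < Ca²⁺ < K⁺ < S²⁻ < P³⁻. The 5th smallest is S²⁻.

S²⁻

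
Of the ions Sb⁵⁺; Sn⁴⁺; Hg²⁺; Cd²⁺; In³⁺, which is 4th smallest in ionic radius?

Cd²⁺

Sb⁵⁺ (Z=51, 46 e⁻), Sn⁴⁺ (Z=50, 46 e⁻), In³⁺ (Z=49, 46 e⁻), Cd²⁺ (Z=48, 46 e⁻), Hg²⁺ (Z=80, 78 e⁻). Sb⁵⁺ < Sn⁴⁺ (isoelectronic, higher Z=51 is smaller); Sn⁴⁺ < In³⁺ (isoelectronic, higher Z=50 is smaller); In³⁺ < Cd²⁺ (both 46 e⁻, Z=49>48); Cd²⁺ < Hg²⁺ (same group, period 5 vs 6).
Full ascending order: Sb⁵⁺ < Sn⁴⁺ < In³⁺ < Cd²⁺ < Hg²⁺. Counting from the smallest, position 4 is Cd²⁺.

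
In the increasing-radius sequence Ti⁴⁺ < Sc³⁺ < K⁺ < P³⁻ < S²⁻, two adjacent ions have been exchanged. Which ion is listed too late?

Check each adjacent pair. P³⁻ and S²⁻ are reversed: S²⁻ and P³⁻ share 18 electrons; the higher nuclear charge on S (Z=16) contracts it more, so S²⁻ < P³⁻. No other neighbouring pair contradicts the periodic trends, so S²⁻ is the ion listed too late.

S²⁻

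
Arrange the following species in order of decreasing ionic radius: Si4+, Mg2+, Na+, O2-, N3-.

These species are isoelectronic with 10 electrons. The only difference is the number of protons: Si4+ (Z=14), Mg2+ (Z=12), Na+ (Z=11), O2- (Z=8), N3- (Z=7). The strongest nuclear pull (Si4+) gives the smallest ion.

N3- > O2- > Na+ > Mg2+ > Si4+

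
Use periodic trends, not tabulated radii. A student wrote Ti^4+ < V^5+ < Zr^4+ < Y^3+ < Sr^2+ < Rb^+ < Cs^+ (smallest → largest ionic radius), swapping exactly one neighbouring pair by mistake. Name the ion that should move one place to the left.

Check each adjacent pair. Ti^4+ and V^5+ are reversed: V^5+ and Ti^4+ share 18 electrons; the higher nuclear charge on V (Z=23) contracts it more, so V^5+ < Ti^4+. No other neighbouring pair contradicts the periodic trends, so V^5+ is the ion listed too late.

V^5+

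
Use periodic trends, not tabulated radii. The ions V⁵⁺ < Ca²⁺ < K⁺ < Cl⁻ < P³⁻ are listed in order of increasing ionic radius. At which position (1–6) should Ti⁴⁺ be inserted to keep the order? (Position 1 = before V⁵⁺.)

2

Isoelectronic series (18 e⁻ each). Size is set by nuclear charge: more protons means a smaller ion. V⁵⁺ (Z=23), Ti⁴⁺ (Z=22), Ca²⁺ (Z=20), K⁺ (Z=19), Cl⁻ (Z=17), P³⁻ (Z=15).
Merged order: V⁵⁺ < Ti⁴⁺ < Ca²⁺ < K⁺ < Cl⁻ < P³⁻ — Ti⁴⁺ is number 2.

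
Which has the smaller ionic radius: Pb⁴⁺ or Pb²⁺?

Pb⁴⁺

For a single element, ionic radius drops as positive charge rises — Pb⁴⁺ < Pb²⁺.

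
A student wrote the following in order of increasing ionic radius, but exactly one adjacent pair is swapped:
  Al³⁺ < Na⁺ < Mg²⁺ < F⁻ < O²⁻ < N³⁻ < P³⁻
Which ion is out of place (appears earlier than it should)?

Check each adjacent pair. Na⁺ and Mg²⁺ are reversed: they are isoelectronic (10 e⁻) and Mg has more protons than Na (12 vs 11), making Mg²⁺ smaller. No other neighbouring pair contradicts the periodic trends, so Na⁺ is the ion listed too early.

Na⁺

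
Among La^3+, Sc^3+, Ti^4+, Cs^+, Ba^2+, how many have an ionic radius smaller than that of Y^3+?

Tabulating Z and e⁻: Ti^4+ has 18 e⁻ (Z=22), Sc^3+ has 18 e⁻ (Z=21), Y^3+ has 36 e⁻ (Z=39), La^3+ has 54 e⁻ (Z=57), Ba^2+ has 54 e⁻ (Z=56), Cs^+ has 54 e⁻ (Z=55). Ti^4+ < Sc^3+ (isoelectronic, higher Z=22 is smaller); Sc^3+ < Y^3+ (same group, 1 shell fewer); Y^3+ < La^3+ (same group, 1 shell fewer); La^3+ < Ba^2+ (both 54 e⁻, Z=57>56); Ba^2+ < Cs^+ (isoelectronic, higher Z=56 is smaller).
Placing each against Y^3+: smaller — Ti^4+, Sc^3+; larger — La^3+, Ba^2+, Cs^+. Count: 2.

2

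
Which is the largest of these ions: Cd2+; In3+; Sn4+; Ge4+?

Work out protons and electrons: Ge4+ has 28 e⁻ (Z=32), Sn4+ has 46 e⁻ (Z=50), In3+ has 46 e⁻ (Z=49), Cd2+ has 46 e⁻ (Z=48). Ge4+ < Sn4+ (same group, period 4 vs 5); Sn4+ < In3+ (isoelectronic, higher Z=50 is smaller); In3+ < Cd2+ (isoelectronic, higher Z=49 is smaller).

Cd2+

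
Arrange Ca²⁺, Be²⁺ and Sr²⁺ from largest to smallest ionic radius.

Sr²⁺ > Ca²⁺ > Be²⁺

All are in the same group with charge +2. Radius grows down the group as n (the outermost shell) increases.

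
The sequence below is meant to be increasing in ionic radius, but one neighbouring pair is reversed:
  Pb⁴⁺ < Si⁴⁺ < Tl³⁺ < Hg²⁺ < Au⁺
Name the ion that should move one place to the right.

Pb⁴⁺

Compare adjacent ions: same group and charge — period 3 sits above period 6, so Si⁴⁺ is smaller — yet in this increasing list Pb⁴⁺ sits before Si⁴⁺. Nothing else is reversed, so Pb⁴⁺ should move one place to the right.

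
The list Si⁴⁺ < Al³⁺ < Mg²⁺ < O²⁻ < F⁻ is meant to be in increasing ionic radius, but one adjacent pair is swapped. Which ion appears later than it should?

F⁻

Compare adjacent ions: both have 10 electrons but Z(F)=9 > Z(O)=8, so F⁻ should be the smaller of the two — yet in this increasing list O²⁻ sits before F⁻. Nothing else is reversed, so F⁻ should move one place to the left.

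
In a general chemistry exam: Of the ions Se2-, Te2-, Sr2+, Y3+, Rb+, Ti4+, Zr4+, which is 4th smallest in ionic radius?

Work out protons and electrons: Ti4+: 18 e⁻, Z=22, Zr4+: 36 e⁻, Z=40, Y3+: 36 e⁻, Z=39, Sr2+: 36 e⁻, Z=38, Rb+: 36 e⁻, Z=37, Se2-: 36 e⁻, Z=34, Te2-: 54 e⁻, Z=52. Ti4+ < Zr4+ (same group, period 4 vs 5); Zr4+ < Y3+ (both 36 e⁻, Z=40>39); Y3+ < Sr2+ (both 36 e⁻, Z=39>38); Sr2+ < Rb+ (isoelectronic, higher Z=38 is smaller); Rb+ < Se2- (isoelectronic, higher Z=37 is smaller); Se2- < Te2- (same group, 1 shell fewer).
That gives Ti4+ < Zr4+ < Y3+ < Sr2+ < Rb+ < Se2- < Te2-. From the smallest end, number 4 is Sr2+.

Sr2+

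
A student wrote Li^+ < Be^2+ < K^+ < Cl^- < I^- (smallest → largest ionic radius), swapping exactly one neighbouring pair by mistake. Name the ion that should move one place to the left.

Be^2+

The pair Li^+, Be^2+ is the wrong way round — both have 2 electrons but Z(Be)=4 > Z(Li)=3, so Be^2+ should be the smaller of the two. All other adjacent pairs agree with periodic trends, so Be^2+ is the misplaced ion.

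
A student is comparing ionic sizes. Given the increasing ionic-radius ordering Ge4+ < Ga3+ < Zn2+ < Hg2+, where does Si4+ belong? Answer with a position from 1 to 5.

1

Si4+ (Z=14, 10 e⁻), Ge4+ (Z=32, 28 e⁻), Ga3+ (Z=31, 28 e⁻), Zn2+ (Z=30, 28 e⁻), Hg2+ (Z=80, 78 e⁻). Si4+ < Ge4+ (same group, 1 shell fewer); Ge4+ < Ga3+ (isoelectronic, higher Z=32 is smaller); Ga3+ < Zn2+ (isoelectronic, higher Z=31 is smaller); Zn2+ < Hg2+ (same group, 2 shells fewer).
The complete sequence is Si4+ < Ge4+ < Ga3+ < Zn2+ < Hg2+. Si4+ sits at position 1.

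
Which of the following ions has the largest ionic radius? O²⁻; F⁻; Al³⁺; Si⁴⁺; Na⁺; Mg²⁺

All of these have 10 electrons (isoelectronic). With the same electron cloud, the ion with the most protons pulls it in tightest. Nuclear charges: Si⁴⁺ (Z=14), Al³⁺ (Z=13), Mg²⁺ (Z=12), Na⁺ (Z=11), F⁻ (Z=9), O²⁻ (Z=8). Highest Z is smallest.

O²⁻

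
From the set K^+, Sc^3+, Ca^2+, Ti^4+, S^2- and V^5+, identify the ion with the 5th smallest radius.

K^+

These species are isoelectronic with 18 electrons. The only difference is the number of protons: V^5+ (Z=23), Ti^4+ (Z=22), Sc^3+ (Z=21), Ca^2+ (Z=20), K^+ (Z=19), S^2- (Z=16). The strongest nuclear pull (V^5+) gives the smallest ion.
So the order is V^5+ < Ti^4+ < Sc^3+ < Ca^2+ < K^+ < S^2-; the 5th-smallest ion is K^+.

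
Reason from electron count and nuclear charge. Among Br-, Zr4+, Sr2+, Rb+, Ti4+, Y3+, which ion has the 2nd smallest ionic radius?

Zr4+

Ti4+: 18 e⁻, Z=22, Zr4+: 36 e⁻, Z=40, Y3+: 36 e⁻, Z=39, Sr2+: 36 e⁻, Z=38, Rb+: 36 e⁻, Z=37, Br-: 36 e⁻, Z=35. Ti4+ < Zr4+ (same group, period 4 vs 5); Zr4+ < Y3+ (both 36 e⁻, Z=40>39); Y3+ < Sr2+ (both 36 e⁻, Z=39>38); Sr2+ < Rb+ (both 36 e⁻, Z=38>37); Rb+ < Br- (both 36 e⁻, Z=37>35).
That gives Ti4+ < Zr4+ < Y3+ < Sr2+ < Rb+ < Br-. From the smallest end, number 2 is Zr4+.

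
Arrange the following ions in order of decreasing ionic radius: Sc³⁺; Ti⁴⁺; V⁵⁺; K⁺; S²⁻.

All of these have 18 electrons (isoelectronic). With the same electron cloud, the ion with the most protons pulls it in tightest. Nuclear charges: V⁵⁺ (Z=23), Ti⁴⁺ (Z=22), Sc³⁺ (Z=21), K⁺ (Z=19), S²⁻ (Z=16). Highest Z is smallest.

S²⁻ > K⁺ > Sc³⁺ > Ti⁴⁺ > V⁵⁺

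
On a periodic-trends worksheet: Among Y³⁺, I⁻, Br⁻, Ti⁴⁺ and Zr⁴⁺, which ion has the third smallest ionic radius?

Tabulating Z and e⁻: Ti⁴⁺ has 18 e⁻ (Z=22), Zr⁴⁺ has 36 e⁻ (Z=40), Y³⁺ has 36 e⁻ (Z=39), Br⁻ has 36 e⁻ (Z=35), I⁻ has 54 e⁻ (Z=53). Ti⁴⁺ < Zr⁴⁺ (same group, period 4 vs 5); Zr⁴⁺ < Y³⁺ (isoelectronic, higher Z=40 is smaller); Y³⁺ < Br⁻ (both 36 e⁻, Z=39>35); Br⁻ < I⁻ (same group, 1 shell fewer).
So the order is Ti⁴⁺ < Zr⁴⁺ < Y³⁺ < Br⁻ < I⁻; the 3rd-smallest ion is Y³⁺.

Y³⁺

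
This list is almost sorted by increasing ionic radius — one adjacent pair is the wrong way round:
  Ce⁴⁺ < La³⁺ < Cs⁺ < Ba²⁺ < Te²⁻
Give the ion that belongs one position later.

Scanning neighbour by neighbour, only Cs⁺/Ba²⁺ violates a trend: they are isoelectronic (54 e⁻) and Ba has more protons than Cs (56 vs 55), making Ba²⁺ smaller. That makes Cs⁺ the one sitting a position early relative to where it belongs.

Cs⁺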